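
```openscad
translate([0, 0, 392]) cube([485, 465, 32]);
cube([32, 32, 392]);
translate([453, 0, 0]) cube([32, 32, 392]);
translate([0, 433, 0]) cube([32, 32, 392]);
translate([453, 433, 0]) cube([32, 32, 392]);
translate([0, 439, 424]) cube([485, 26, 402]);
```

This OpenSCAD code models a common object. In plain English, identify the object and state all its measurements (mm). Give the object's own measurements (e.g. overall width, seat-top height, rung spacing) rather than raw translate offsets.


A chair. The seat is a 485×465×32 mm slab with its top at z = 424 mm, on four 32×32 mm corner legs (flush with the seat edges, standing on z = 0). A flat backrest 26 mm thick, 402 mm tall, spans the full seat width and rises from the seat top along its +y edge, rear face flush with the rear of the seat.


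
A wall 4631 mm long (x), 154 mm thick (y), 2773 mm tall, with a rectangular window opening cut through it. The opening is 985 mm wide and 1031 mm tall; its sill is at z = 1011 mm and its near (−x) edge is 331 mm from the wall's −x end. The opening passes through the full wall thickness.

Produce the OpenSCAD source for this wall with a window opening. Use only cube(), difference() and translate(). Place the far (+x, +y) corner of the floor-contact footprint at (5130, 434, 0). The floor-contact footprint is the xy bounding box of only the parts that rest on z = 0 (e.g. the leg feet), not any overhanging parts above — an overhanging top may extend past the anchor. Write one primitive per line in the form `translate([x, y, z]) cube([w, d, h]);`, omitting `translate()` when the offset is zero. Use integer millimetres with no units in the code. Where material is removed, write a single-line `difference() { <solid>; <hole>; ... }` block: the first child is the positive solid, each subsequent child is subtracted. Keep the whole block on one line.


difference() { translate([499, 280, 0]) cube([4631, 154, 2773]); translate([830, 280, 1011]) cube([985, 154, 1031]); }


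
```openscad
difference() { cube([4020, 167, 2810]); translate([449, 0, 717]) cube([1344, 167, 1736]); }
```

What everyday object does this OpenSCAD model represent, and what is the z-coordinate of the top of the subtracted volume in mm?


A wall with a window opening. The window head height is 2453 mm.

A wall with a rectangular opening subtracted — a window. Sill at z = 717, opening 1736 mm tall, so the head is at 717 + 1736 = 2453 mm.


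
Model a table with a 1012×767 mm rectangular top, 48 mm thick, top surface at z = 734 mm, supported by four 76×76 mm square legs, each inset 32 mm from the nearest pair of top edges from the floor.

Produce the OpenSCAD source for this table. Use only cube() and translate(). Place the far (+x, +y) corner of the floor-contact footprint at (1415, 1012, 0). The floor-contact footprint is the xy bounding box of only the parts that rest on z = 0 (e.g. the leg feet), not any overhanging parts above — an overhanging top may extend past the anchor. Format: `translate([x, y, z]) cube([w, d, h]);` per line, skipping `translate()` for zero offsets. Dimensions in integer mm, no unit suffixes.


translate([435, 277, 686]) cube([1012, 767, 48]);
translate([467, 309, 0]) cube([76, 76, 686]);
translate([1339, 309, 0]) cube([76, 76, 686]);
translate([467, 936, 0]) cube([76, 76, 686]);
translate([1339, 936, 0]) cube([76, 76, 686]);


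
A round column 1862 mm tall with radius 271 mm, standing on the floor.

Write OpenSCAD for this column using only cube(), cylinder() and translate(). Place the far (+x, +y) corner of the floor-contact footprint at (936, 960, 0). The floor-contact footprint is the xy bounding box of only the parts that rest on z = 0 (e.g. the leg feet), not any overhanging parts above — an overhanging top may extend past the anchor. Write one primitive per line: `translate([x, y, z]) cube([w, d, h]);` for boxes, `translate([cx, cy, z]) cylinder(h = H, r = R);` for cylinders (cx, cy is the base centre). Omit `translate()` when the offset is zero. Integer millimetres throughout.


translate([665, 689, 0]) cylinder(h = 1862, r = 271);


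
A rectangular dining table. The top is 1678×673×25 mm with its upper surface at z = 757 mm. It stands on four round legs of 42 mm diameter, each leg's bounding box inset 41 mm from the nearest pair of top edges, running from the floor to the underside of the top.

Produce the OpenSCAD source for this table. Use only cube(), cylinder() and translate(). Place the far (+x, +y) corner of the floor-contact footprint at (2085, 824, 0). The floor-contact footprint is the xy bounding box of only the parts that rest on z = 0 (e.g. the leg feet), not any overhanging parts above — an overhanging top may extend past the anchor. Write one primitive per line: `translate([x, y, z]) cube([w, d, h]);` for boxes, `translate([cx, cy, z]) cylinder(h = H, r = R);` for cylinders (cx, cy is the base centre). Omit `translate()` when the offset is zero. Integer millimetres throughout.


translate([448, 192, 732]) cube([1678, 673, 25]);
translate([510, 254, 0]) cylinder(h = 732, r = 21);
translate([2064, 254, 0]) cylinder(h = 732, r = 21);
translate([510, 803, 0]) cylinder(h = 732, r = 21);
translate([2064, 803, 0]) cylinder(h = 732, r = 21);


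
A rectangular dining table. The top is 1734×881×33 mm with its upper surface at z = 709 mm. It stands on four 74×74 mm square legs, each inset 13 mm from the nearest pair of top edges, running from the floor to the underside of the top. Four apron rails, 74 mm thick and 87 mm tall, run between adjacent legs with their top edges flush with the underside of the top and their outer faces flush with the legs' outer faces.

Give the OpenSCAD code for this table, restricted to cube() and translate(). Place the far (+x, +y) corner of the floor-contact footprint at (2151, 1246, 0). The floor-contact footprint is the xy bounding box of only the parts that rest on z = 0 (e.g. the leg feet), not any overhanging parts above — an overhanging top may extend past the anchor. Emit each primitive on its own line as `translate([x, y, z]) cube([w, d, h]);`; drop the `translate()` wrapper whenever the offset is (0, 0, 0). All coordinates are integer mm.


translate([430, 378, 676]) cube([1734, 881, 33]);
translate([443, 391, 0]) cube([74, 74, 676]);
translate([2077, 391, 0]) cube([74, 74, 676]);
translate([443, 1172, 0]) cube([74, 74, 676]);
translate([2077, 1172, 0]) cube([74, 74, 676]);
translate([517, 391, 589]) cube([1560, 74, 87]);
translate([517, 1172, 589]) cube([1560, 74, 87]);
translate([443, 465, 589]) cube([74, 707, 87]);
translate([2077, 465, 589]) cube([74, 707, 87]);


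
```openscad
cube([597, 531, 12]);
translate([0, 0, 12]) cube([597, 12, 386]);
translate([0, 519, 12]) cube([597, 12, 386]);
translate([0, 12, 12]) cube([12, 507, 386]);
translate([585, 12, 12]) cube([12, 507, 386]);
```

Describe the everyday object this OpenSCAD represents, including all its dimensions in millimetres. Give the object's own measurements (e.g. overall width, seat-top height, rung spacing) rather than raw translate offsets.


An open-topped rectangular box: outside dimensions 597×531×398 mm, with a uniform wall and base thickness of 12 mm. The base is a full 597×531 slab on the floor; four walls sit on top of the base. The front and back walls (the −y and +y sides) span the full width; the two side walls fit between them.


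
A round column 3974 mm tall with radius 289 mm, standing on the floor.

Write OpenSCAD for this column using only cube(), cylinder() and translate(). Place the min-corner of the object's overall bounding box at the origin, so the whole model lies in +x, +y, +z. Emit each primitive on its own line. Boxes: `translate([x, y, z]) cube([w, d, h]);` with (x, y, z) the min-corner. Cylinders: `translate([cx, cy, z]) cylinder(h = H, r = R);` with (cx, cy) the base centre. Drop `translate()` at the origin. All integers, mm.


translate([289, 289, 0]) cylinder(h = 3974, r = 289);


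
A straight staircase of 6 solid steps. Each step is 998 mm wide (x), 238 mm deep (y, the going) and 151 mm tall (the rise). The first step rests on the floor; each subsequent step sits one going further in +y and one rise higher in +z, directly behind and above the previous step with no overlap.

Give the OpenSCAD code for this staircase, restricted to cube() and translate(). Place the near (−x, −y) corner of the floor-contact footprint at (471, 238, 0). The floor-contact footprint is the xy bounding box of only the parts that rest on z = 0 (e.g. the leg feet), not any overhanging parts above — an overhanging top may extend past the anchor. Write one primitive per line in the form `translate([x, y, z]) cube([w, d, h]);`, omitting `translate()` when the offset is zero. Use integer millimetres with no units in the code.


translate([471, 238, 0]) cube([998, 238, 151]);
translate([471, 476, 151]) cube([998, 238, 151]);
translate([471, 714, 302]) cube([998, 238, 151]);
translate([471, 952, 453]) cube([998, 238, 151]);
translate([471, 1190, 604]) cube([998, 238, 151]);
translate([471, 1428, 755]) cube([998, 238, 151]);


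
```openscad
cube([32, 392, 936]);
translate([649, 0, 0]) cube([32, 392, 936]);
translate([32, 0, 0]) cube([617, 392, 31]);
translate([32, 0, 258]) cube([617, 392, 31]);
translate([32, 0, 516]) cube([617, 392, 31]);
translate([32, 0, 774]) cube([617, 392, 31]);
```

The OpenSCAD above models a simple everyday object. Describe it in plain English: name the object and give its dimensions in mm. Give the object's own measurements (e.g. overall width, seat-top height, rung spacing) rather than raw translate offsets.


An open bookshelf. Two side panels, each 32 mm thick, 392 mm deep and 936 mm tall, stand 681 mm apart (outside-to-outside). Between them sit 4 shelves, each 31 mm thick and 392 mm deep, spanning the full gap between the sides. The bottom shelf rests on the floor (its underside at z = 0) and the clear gap between one shelf's top and the next shelf's underside is 227 mm.


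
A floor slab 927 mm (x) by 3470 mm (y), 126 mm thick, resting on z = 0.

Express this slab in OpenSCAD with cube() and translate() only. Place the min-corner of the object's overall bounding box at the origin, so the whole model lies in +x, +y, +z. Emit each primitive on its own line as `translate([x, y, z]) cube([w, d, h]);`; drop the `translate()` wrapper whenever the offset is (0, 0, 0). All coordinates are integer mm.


cube([927, 3470, 126]);


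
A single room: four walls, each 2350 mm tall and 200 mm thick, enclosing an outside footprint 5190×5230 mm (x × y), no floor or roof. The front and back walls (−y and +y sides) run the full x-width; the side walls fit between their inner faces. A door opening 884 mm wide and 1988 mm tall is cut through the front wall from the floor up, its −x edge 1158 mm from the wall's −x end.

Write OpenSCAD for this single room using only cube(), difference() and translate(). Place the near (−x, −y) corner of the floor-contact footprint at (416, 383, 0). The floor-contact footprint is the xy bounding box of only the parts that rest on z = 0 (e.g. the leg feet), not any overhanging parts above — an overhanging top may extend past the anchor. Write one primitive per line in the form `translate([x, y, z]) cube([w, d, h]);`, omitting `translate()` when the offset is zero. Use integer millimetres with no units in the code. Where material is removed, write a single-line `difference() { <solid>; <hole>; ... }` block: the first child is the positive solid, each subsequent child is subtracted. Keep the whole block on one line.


difference() { translate([416, 383, 0]) cube([5190, 200, 2350]); translate([1574, 383, 0]) cube([884, 200, 1988]); }
translate([416, 5413, 0]) cube([5190, 200, 2350]);
translate([416, 583, 0]) cube([200, 4830, 2350]);
translate([5406, 583, 0]) cube([200, 4830, 2350]);


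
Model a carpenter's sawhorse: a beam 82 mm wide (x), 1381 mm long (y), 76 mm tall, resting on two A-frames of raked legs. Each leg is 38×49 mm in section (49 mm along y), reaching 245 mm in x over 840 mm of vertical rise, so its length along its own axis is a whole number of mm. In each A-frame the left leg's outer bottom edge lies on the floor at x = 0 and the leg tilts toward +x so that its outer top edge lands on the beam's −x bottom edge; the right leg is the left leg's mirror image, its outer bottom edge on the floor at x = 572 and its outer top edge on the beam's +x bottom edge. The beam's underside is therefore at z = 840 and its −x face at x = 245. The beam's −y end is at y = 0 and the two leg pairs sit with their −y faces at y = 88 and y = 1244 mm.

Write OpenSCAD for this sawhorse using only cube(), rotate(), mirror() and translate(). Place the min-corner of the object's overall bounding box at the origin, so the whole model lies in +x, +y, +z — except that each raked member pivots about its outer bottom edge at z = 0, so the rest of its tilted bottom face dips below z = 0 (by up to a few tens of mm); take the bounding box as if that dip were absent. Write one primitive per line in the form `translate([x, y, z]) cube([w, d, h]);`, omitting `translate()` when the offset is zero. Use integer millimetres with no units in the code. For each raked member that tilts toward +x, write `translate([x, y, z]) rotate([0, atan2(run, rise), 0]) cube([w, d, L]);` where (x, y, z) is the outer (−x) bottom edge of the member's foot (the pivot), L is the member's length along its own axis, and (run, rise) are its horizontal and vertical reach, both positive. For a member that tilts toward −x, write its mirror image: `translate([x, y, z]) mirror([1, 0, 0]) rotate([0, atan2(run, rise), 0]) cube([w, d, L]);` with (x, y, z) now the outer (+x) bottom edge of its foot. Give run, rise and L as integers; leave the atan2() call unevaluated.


translate([245, 0, 840]) cube([82, 1381, 76]);
translate([0, 88, 0]) rotate([0, atan2(245, 840), 0]) cube([38, 49, 875]);
translate([572, 88, 0]) mirror([1, 0, 0]) rotate([0, atan2(245, 840), 0]) cube([38, 49, 875]);
translate([0, 1244, 0]) rotate([0, atan2(245, 840), 0]) cube([38, 49, 875]);
translate([572, 1244, 0]) mirror([1, 0, 0]) rotate([0, atan2(245, 840), 0]) cube([38, 49, 875]);


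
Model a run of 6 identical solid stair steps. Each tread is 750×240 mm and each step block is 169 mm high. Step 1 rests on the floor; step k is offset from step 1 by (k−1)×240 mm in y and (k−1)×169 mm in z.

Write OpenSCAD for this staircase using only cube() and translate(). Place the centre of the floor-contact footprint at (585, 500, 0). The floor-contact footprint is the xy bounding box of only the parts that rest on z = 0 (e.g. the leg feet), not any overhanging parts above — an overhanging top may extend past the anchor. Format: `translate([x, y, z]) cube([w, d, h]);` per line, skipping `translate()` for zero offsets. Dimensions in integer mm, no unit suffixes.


translate([210, 380, 0]) cube([750, 240, 169]);
translate([210, 620, 169]) cube([750, 240, 169]);
translate([210, 860, 338]) cube([750, 240, 169]);
translate([210, 1100, 507]) cube([750, 240, 169]);
translate([210, 1340, 676]) cube([750, 240, 169]);
translate([210, 1580, 845]) cube([750, 240, 169]);


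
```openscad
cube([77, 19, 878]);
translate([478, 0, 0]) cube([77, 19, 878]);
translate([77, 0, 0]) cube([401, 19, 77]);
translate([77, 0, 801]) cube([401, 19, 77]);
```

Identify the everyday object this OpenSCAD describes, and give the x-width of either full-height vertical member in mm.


A picture frame. The border width is 77 mm.

Four thin pieces enclosing a rectangular opening — a picture frame. The two full-height stiles are 878 mm tall; the top rail sits at z = 801 and is 77 mm tall, so the border above the opening is 878 − 801 = 77 mm, matching the stile x-width.


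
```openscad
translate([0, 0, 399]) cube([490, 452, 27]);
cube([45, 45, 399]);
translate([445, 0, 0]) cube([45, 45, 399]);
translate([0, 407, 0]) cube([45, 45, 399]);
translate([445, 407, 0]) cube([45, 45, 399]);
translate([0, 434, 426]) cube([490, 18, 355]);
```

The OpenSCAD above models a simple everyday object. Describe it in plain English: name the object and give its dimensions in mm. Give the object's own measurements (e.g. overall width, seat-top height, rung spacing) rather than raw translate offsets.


A chair. The seat is a 490×452×27 mm slab with its top at z = 426 mm, on four 45×45 mm corner legs (flush with the seat edges, standing on z = 0). A flat backrest 18 mm thick, 355 mm tall, spans the full seat width and rises from the seat top along its +y edge, rear face flush with the rear of the seat.


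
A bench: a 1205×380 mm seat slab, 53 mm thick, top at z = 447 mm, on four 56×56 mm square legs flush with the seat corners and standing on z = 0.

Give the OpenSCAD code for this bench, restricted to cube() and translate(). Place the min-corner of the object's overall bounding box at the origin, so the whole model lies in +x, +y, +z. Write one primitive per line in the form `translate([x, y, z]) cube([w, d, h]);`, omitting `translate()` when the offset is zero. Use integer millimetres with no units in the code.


// leg_h = 447 − 53 = 394
translate([0, 0, 394]) cube([1205, 380, 53]);
cube([56, 56, 394]);
translate([0, 324, 0]) cube([56, 56, 394]);
translate([1149, 0, 0]) cube([56, 56, 394]);
translate([1149, 324, 0]) cube([56, 56, 394]);


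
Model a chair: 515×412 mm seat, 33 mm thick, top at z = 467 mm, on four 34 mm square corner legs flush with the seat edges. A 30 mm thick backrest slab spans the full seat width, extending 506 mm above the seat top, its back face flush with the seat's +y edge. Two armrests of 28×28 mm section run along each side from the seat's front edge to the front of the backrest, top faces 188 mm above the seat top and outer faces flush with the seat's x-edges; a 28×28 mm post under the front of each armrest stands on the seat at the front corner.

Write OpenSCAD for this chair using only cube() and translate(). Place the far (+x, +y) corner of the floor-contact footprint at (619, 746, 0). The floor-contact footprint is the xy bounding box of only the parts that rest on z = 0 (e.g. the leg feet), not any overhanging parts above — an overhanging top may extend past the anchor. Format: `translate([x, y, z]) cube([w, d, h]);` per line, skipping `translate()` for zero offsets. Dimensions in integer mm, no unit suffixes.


translate([104, 334, 434]) cube([515, 412, 33]);
translate([104, 334, 0]) cube([34, 34, 434]);
translate([585, 334, 0]) cube([34, 34, 434]);
translate([104, 712, 0]) cube([34, 34, 434]);
translate([585, 712, 0]) cube([34, 34, 434]);
translate([104, 716, 467]) cube([515, 30, 506]);
translate([104, 334, 627]) cube([28, 382, 28]);
translate([591, 334, 627]) cube([28, 382, 28]);
translate([104, 334, 467]) cube([28, 28, 160]);
translate([591, 334, 467]) cube([28, 28, 160]);


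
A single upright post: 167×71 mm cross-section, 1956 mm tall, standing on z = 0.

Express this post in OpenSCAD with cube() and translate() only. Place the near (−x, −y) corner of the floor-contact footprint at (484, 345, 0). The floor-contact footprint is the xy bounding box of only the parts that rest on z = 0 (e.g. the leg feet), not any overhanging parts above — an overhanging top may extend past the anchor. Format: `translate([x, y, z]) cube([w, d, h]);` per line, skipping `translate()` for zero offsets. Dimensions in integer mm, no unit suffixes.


translate([484, 345, 0]) cube([167, 71, 1956]);


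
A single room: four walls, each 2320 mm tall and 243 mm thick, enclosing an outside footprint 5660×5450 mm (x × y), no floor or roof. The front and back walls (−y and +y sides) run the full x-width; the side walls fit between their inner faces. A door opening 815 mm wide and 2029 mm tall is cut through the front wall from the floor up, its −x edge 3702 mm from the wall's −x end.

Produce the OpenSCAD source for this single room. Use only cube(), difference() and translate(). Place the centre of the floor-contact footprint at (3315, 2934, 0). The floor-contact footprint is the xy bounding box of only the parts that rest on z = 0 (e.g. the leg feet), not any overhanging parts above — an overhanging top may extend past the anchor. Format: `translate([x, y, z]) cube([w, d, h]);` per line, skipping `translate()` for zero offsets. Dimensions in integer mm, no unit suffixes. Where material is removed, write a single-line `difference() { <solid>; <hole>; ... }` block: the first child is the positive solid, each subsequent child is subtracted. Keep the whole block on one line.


difference() { translate([485, 209, 0]) cube([5660, 243, 2320]); translate([4187, 209, 0]) cube([815, 243, 2029]); }
translate([485, 5416, 0]) cube([5660, 243, 2320]);
translate([485, 452, 0]) cube([243, 4964, 2320]);
translate([5902, 452, 0]) cube([243, 4964, 2320]);


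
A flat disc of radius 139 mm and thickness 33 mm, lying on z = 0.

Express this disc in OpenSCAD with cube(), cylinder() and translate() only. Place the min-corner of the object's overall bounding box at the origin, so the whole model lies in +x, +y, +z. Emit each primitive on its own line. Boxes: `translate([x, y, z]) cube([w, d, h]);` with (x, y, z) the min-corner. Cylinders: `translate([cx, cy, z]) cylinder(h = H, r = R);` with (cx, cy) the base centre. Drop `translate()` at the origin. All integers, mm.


translate([139, 139, 0]) cylinder(h = 33, r = 139);


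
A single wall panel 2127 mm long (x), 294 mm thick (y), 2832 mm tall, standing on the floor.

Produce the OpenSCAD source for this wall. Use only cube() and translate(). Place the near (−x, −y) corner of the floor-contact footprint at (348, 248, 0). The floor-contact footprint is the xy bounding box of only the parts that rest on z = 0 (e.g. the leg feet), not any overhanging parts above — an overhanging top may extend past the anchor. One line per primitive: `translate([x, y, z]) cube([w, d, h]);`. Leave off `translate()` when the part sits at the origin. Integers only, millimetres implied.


translate([348, 248, 0]) cube([2127, 294, 2832]);


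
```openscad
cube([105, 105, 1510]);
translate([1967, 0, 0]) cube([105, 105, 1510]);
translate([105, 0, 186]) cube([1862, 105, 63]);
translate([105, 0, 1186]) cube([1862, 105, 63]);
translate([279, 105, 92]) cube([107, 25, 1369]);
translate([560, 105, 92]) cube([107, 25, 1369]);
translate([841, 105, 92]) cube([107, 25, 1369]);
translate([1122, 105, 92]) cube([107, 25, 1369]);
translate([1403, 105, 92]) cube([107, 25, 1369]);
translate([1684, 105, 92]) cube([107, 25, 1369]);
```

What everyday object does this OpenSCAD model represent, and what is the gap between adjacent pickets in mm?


A fence section. The picket gap is 174 mm.

Two posts, two rails, 6 pickets — a fence section. Span 1862 mm holds 6 pickets of 107 mm with 7 equal gaps: ⌊(1862 − 6·107) / 7⌋ = 174 mm.


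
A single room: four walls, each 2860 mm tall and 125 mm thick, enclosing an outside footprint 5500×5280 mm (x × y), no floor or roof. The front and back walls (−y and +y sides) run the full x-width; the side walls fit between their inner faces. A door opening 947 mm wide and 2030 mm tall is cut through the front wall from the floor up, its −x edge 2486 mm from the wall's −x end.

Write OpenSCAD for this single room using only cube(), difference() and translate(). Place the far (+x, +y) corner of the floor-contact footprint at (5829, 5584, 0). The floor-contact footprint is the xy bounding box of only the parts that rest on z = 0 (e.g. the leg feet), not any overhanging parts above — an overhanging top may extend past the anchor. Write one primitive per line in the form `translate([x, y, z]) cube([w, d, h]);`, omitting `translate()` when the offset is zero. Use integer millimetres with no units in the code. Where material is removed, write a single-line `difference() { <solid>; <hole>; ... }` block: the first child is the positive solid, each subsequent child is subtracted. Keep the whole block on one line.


difference() { translate([329, 304, 0]) cube([5500, 125, 2860]); translate([2815, 304, 0]) cube([947, 125, 2030]); }
translate([329, 5459, 0]) cube([5500, 125, 2860]);
translate([329, 429, 0]) cube([125, 5030, 2860]);
translate([5704, 429, 0]) cube([125, 5030, 2860]);


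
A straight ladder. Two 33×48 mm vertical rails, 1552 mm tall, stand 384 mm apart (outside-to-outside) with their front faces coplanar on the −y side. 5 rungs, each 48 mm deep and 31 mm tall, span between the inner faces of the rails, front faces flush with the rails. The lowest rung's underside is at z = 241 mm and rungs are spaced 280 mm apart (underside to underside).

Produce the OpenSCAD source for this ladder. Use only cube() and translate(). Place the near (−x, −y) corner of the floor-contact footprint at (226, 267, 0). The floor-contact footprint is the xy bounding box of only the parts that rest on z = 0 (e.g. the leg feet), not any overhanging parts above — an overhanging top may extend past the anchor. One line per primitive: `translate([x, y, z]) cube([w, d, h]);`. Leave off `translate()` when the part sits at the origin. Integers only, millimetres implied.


translate([226, 267, 0]) cube([33, 48, 1552]);
translate([577, 267, 0]) cube([33, 48, 1552]);
translate([259, 267, 241]) cube([318, 48, 31]);
translate([259, 267, 521]) cube([318, 48, 31]);
translate([259, 267, 801]) cube([318, 48, 31]);
translate([259, 267, 1081]) cube([318, 48, 31]);
translate([259, 267, 1361]) cube([318, 48, 31]);


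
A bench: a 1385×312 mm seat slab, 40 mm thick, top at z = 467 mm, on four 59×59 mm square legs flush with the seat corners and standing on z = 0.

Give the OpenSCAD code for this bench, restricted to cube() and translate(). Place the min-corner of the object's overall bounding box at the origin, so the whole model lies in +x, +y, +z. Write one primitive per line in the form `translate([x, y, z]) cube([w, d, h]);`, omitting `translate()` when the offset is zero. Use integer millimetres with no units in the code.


translate([0, 0, 427]) cube([1385, 312, 40]);
cube([59, 59, 427]);
translate([0, 253, 0]) cube([59, 59, 427]);
translate([1326, 0, 0]) cube([59, 59, 427]);
translate([1326, 253, 0]) cube([59, 59, 427]);


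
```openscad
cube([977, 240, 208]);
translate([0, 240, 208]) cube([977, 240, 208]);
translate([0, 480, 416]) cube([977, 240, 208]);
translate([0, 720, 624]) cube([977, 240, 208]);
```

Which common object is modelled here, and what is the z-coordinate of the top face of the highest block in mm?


A staircase. The total rise is 832 mm.

4 identical blocks, each offset up and back from the previous — a staircase. Each step is 208 mm tall and there are 4 of them, so the total rise is 4 × 208 = 832 mm.


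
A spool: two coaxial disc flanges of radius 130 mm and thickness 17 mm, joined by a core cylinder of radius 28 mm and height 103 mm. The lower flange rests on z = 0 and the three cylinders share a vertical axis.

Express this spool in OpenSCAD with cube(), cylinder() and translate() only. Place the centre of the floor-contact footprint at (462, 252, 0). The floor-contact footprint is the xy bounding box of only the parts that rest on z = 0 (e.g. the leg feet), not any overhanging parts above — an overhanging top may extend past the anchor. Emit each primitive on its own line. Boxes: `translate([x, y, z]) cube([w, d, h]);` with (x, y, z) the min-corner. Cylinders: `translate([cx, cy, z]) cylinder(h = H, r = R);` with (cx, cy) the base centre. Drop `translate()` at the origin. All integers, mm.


translate([462, 252, 0]) cylinder(h = 17, r = 130);
translate([462, 252, 17]) cylinder(h = 103, r = 28);
translate([462, 252, 120]) cylinder(h = 17, r = 130);


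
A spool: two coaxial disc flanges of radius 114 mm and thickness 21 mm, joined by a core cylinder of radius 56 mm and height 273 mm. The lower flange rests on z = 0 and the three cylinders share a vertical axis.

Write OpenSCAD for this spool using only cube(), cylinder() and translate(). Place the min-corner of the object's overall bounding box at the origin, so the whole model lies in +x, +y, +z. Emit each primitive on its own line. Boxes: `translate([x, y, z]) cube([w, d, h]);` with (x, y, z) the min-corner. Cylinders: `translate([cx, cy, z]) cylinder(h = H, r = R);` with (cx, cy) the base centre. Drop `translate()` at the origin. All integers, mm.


translate([114, 114, 0]) cylinder(h = 21, r = 114);
translate([114, 114, 21]) cylinder(h = 273, r = 56);
translate([114, 114, 294]) cylinder(h = 21, r = 114);


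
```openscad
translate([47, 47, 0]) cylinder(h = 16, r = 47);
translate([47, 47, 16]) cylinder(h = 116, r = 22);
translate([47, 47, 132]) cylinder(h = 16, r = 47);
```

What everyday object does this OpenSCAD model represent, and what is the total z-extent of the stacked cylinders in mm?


A spool. The overall height is 148 mm.

Three coaxial cylinders, large–small–large — a spool. Two 16 mm flanges and a 116 mm core give 16 + 116 + 16 = 148 mm.


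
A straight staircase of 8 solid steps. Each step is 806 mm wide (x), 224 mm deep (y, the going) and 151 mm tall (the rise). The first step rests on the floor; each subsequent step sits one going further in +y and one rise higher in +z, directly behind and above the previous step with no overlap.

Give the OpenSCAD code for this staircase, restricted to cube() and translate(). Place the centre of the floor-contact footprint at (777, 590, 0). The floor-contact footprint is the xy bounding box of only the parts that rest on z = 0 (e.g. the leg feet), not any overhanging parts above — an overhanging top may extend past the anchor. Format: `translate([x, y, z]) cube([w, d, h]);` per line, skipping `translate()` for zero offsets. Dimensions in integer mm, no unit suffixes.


translate([374, 478, 0]) cube([806, 224, 151]);
translate([374, 702, 151]) cube([806, 224, 151]);
translate([374, 926, 302]) cube([806, 224, 151]);
translate([374, 1150, 453]) cube([806, 224, 151]);
translate([374, 1374, 604]) cube([806, 224, 151]);
translate([374, 1598, 755]) cube([806, 224, 151]);
translate([374, 1822, 906]) cube([806, 224, 151]);
translate([374, 2046, 1057]) cube([806, 224, 151]);


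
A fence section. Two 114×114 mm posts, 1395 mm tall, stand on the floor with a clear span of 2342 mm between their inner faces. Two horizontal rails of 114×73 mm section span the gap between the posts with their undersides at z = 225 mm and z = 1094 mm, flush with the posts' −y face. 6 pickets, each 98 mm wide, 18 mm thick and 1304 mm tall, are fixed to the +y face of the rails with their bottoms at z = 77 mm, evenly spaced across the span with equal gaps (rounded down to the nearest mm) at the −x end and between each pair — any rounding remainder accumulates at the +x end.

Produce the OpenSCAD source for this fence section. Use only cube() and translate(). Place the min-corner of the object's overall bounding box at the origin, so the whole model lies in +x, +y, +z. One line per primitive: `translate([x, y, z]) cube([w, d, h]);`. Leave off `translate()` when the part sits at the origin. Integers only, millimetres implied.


cube([114, 114, 1395]);
translate([2456, 0, 0]) cube([114, 114, 1395]);
translate([114, 0, 225]) cube([2342, 114, 73]);
translate([114, 0, 1094]) cube([2342, 114, 73]);
translate([364, 114, 77]) cube([98, 18, 1304]);
translate([712, 114, 77]) cube([98, 18, 1304]);
translate([1060, 114, 77]) cube([98, 18, 1304]);
translate([1408, 114, 77]) cube([98, 18, 1304]);
translate([1756, 114, 77]) cube([98, 18, 1304]);
translate([2104, 114, 77]) cube([98, 18, 1304]);


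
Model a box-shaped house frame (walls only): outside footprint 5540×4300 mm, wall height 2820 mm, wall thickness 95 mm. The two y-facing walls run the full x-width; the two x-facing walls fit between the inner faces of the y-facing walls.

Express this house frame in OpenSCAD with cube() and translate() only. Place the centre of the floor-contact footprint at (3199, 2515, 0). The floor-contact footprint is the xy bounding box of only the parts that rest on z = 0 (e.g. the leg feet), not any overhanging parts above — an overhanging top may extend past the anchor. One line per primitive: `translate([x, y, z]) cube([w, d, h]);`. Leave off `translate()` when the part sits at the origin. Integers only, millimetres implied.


translate([429, 365, 0]) cube([5540, 95, 2820]);
translate([429, 4570, 0]) cube([5540, 95, 2820]);
translate([429, 460, 0]) cube([95, 4110, 2820]);
translate([5874, 460, 0]) cube([95, 4110, 2820]);


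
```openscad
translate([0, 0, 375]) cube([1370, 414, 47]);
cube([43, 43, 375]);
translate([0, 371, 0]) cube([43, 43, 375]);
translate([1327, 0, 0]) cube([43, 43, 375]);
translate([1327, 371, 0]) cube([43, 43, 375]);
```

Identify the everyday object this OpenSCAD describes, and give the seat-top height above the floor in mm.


A bench. The seat-top height is 422 mm.

A long slab on four corner posts — a bench. The slab sits at z = 375 with thickness 47, so the top is 375 + 47 = 422 mm.


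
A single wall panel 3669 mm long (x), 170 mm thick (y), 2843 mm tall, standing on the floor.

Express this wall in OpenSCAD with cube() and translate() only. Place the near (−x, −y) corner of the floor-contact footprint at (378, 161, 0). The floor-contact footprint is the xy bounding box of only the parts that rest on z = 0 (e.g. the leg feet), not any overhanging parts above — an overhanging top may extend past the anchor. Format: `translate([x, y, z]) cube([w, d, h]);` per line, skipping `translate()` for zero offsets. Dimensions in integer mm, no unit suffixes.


translate([378, 161, 0]) cube([3669, 170, 2843]);


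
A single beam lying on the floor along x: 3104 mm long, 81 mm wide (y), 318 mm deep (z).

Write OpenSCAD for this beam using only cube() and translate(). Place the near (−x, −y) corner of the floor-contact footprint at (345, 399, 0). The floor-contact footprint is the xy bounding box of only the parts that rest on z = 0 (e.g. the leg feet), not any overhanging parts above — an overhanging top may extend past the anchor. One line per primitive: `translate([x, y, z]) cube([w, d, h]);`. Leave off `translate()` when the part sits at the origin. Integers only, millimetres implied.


translate([345, 399, 0]) cube([3104, 81, 318]);


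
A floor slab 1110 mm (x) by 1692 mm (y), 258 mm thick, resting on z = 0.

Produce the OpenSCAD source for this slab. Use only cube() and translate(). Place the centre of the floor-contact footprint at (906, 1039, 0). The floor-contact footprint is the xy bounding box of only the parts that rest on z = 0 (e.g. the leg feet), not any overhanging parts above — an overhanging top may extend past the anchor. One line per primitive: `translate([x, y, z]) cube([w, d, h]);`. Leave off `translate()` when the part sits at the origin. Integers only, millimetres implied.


translate([351, 193, 0]) cube([1110, 1692, 258]);


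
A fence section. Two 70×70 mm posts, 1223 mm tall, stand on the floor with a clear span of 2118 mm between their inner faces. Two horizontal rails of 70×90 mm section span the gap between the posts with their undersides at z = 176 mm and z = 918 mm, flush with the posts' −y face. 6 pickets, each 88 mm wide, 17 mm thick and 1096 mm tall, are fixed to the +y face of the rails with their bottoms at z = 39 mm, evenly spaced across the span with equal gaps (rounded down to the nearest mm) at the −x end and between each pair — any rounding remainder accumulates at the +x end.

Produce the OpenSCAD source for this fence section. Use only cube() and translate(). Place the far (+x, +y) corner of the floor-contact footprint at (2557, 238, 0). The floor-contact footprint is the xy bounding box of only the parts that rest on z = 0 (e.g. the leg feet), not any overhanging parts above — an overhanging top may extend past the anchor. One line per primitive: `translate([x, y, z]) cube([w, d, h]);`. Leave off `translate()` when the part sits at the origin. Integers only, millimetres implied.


translate([299, 168, 0]) cube([70, 70, 1223]);
translate([2487, 168, 0]) cube([70, 70, 1223]);
translate([369, 168, 176]) cube([2118, 70, 90]);
translate([369, 168, 918]) cube([2118, 70, 90]);
translate([596, 238, 39]) cube([88, 17, 1096]);
translate([911, 238, 39]) cube([88, 17, 1096]);
translate([1226, 238, 39]) cube([88, 17, 1096]);
translate([1541, 238, 39]) cube([88, 17, 1096]);
translate([1856, 238, 39]) cube([88, 17, 1096]);
translate([2171, 238, 39]) cube([88, 17, 1096]);


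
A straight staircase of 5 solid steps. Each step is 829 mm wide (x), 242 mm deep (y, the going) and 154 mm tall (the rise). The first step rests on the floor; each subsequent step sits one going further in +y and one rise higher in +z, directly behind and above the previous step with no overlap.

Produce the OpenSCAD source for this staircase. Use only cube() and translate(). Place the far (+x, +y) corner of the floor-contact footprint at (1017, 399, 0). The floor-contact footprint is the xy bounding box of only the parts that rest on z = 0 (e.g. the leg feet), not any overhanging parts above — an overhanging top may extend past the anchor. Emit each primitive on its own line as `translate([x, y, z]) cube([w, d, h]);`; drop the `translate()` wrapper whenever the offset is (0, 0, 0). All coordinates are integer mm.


translate([188, 157, 0]) cube([829, 242, 154]);
translate([188, 399, 154]) cube([829, 242, 154]);
translate([188, 641, 308]) cube([829, 242, 154]);
translate([188, 883, 462]) cube([829, 242, 154]);
translate([188, 1125, 616]) cube([829, 242, 154]);


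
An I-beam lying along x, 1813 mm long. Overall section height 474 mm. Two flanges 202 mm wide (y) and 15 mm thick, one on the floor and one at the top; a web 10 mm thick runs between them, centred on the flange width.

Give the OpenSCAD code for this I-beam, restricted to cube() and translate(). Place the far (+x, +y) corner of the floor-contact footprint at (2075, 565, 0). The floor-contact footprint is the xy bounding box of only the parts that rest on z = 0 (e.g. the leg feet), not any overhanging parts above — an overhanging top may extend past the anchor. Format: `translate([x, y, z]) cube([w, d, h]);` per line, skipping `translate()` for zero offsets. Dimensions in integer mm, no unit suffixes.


translate([262, 363, 0]) cube([1813, 202, 15]);
translate([262, 459, 15]) cube([1813, 10, 444]);
translate([262, 363, 459]) cube([1813, 202, 15]);


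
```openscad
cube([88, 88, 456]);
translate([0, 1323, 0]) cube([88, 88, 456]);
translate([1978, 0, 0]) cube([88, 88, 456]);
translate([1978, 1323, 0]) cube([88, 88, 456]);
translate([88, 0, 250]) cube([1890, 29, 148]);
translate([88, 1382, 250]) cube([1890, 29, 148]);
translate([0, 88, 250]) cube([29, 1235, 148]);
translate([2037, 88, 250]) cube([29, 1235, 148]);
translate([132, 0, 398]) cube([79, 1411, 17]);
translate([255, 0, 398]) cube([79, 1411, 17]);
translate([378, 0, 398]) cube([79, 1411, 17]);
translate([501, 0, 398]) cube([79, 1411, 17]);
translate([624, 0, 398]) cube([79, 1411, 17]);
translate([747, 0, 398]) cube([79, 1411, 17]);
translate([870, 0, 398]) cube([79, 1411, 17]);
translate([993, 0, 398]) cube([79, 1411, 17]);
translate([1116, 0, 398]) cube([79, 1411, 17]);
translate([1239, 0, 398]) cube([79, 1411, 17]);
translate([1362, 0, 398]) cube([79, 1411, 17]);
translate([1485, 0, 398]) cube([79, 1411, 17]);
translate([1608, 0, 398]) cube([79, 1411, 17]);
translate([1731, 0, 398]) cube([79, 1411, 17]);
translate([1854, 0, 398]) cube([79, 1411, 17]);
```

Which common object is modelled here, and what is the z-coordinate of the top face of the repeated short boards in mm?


A bed frame. The slat-top height is 415 mm.

Four posts, four rails, and a row of slats — a bed frame. Slats sit on the rails at z = 250 + 148 = 398; with slat thickness 17, the top is 415 mm.


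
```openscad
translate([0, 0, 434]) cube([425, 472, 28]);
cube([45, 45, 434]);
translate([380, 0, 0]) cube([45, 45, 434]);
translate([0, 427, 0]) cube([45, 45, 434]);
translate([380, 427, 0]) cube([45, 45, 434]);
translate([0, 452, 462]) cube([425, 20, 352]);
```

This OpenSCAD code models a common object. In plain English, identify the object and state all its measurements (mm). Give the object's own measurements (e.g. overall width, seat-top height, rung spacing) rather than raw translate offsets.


A chair. The seat is a 425×472×28 mm slab with its top at z = 462 mm, on four 45×45 mm corner legs (flush with the seat edges, standing on z = 0). A flat backrest 20 mm thick, 352 mm tall, spans the full seat width and rises from the seat top along its +y edge, rear face flush with the rear of the seat.
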